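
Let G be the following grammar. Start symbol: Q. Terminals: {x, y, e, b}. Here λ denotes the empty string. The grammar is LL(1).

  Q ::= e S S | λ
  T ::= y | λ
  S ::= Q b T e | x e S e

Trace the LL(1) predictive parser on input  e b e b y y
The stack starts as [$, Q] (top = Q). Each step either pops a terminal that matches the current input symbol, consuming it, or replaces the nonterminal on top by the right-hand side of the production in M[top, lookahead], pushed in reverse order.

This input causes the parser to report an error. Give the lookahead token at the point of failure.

y

      Stack        Input          Action
   1  $ Q          e b e b y y $  expand Q ::= e S S
   2  $ S S e      e b e b y y $  match e
   3  $ S S        b e b y y $    expand S ::= Q b T e
   4  $ S e T b Q  b e b y y $    expand Q ::= λ
   5  $ S e T b    b e b y y $    match b
   6  $ S e T      e b y y $      expand T ::= λ
   7  $ S e        e b y y $      match e
   8  $ S          b y y $        expand S ::= Q b T e
   9  $ e T b Q    b y y $        expand Q ::= λ
  10  $ e T b      b y y $        match b
  11  $ e T        y y $          expand T ::= y
  12  $ e y        y y $          match y
  13  $ e          y $            error: top is terminal e but lookahead is y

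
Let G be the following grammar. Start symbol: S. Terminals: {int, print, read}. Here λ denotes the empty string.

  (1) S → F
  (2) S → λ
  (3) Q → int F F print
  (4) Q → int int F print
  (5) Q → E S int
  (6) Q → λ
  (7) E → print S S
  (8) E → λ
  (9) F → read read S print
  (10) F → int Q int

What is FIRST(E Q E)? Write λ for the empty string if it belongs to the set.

FIRST(E): from E→print S S we get {print}; from E→λ we get {λ}. So FIRST(E) = {λ, print}.
FIRST(F): from F→read read S print we get {read}; from F→int Q int we get {int}. So FIRST(F) = {int, read}.
FIRST(S): from S→F we get {int, read}; from S→λ we get {λ}. So FIRST(S) = {λ, int, read}.
FIRST(Q): from Q→int F F print we get {int}; from Q→int int F print we get {int}; from Q→E S int we get {int, print, read}; from Q→λ we get {λ}. So FIRST(Q) = {λ, int, print, read}.
FIRST(E Q E): take FIRST of each symbol in turn, carrying on past any symbol whose FIRST contains λ; result {λ, int, print, read}.

{λ, int, print, read}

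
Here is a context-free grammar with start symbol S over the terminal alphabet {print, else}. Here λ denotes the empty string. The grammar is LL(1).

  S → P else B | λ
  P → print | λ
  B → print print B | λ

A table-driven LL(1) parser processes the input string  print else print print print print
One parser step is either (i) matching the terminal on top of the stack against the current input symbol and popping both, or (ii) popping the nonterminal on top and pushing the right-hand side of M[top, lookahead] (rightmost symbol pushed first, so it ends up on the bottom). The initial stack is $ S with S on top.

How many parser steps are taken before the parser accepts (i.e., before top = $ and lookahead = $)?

      Stack            Input                                 Action
   1  $ S              print else print print print print $  expand S → P else B
   2  $ B else P       print else print print print print $  expand P → print
   3  $ B else print   print else print print print print $  match print
   4  $ B else         else print print print print $        match else
   5  $ B              print print print print $             expand B → print print B
   6  $ B print print  print print print print $             match print
   7  $ B print        print print print $                   match print
   8  $ B              print print $                         expand B → print print B
   9  $ B print print  print print $                         match print
  10  $ B print        print $                               match print
  11  $ B              $                                     expand B → λ
Accept reached after 11 steps.

11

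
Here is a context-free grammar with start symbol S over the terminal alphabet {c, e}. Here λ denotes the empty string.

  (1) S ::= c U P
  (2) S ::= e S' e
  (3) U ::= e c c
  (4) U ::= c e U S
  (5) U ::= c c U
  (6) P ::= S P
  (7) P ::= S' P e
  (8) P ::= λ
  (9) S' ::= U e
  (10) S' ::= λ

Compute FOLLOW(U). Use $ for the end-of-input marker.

FIRST(S): from S::=c U P we get {c}; from S::=e S' e we get {e}. So FIRST(S) = {c, e}.
FIRST(U): from U::=e c c we get {e}; from U::=c e U S we get {c}; from U::=c c U we get {c}. So FIRST(U) = {c, e}.
FIRST(S'): from S'::=U e we get {c, e}; from S'::=λ we get {λ}. So FIRST(S') = {λ, c, e}.
FIRST(P): from P::=S P we get {c, e}; from P::=S' P e we get {c, e}; from P::=λ we get {λ}. So FIRST(P) = {λ, c, e}.
FOLLOW(S) includes $ since S is the start symbol.
FOLLOW(S'): in S::=e S' e, S' is followed by e with FIRST {e}; in P::=S' P e, S' is followed by P e with FIRST {c, e}. Thus FOLLOW(S') = {c, e}.
FOLLOW(S): in U::=c e U S, the suffix after S is empty, so FOLLOW(S) ⊇ FOLLOW(U) = {$, c, e}; in P::=S P, S is followed by P with FIRST {λ, c, e}; in P::=S P, the suffix after S is nullable, so FOLLOW(S) ⊇ FOLLOW(P) = {$, c, e}. Thus FOLLOW(S) = {$, c, e}.
FOLLOW(U): in S::=c U P, U is followed by P with FIRST {λ, c, e}; in S::=c U P, the suffix after U is nullable, so FOLLOW(U) ⊇ FOLLOW(S) = {$, c, e}; in U::=c e U S, U is followed by S with FIRST {c, e}; in U::=c c U, the suffix after U is empty (adds nothing new); in S'::=U e, U is followed by e with FIRST {e}. Thus FOLLOW(U) = {$, c, e}.
FOLLOW(P): in S::=c U P, the suffix after P is empty, so FOLLOW(P) ⊇ FOLLOW(S) = {$, c, e}; in P::=S P, the suffix after P is empty (adds nothing new); in P::=S' P e, P is followed by e with FIRST {e}. Thus FOLLOW(P) = {$, c, e}.

{$, c, e}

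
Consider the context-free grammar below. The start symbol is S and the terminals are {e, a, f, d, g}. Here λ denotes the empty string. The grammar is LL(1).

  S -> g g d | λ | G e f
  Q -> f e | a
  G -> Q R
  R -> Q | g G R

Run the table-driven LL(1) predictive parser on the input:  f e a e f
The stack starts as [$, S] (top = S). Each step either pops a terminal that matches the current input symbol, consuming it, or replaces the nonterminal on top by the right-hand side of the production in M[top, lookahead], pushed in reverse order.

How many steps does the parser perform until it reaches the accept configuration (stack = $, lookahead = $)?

      Stack        Input        Action
   1  $ S          f e a e f $  expand S -> G e f
   2  $ f e G      f e a e f $  expand G -> Q R
   3  $ f e R Q    f e a e f $  expand Q -> f e
   4  $ f e R e f  f e a e f $  match f
   5  $ f e R e    e a e f $    match e
   6  $ f e R      a e f $      expand R -> Q
   7  $ f e Q      a e f $      expand Q -> a
   8  $ f e a      a e f $      match a
   9  $ f e        e f $        match e
  10  $ f          f $          match f
Accept reached after 10 steps.

10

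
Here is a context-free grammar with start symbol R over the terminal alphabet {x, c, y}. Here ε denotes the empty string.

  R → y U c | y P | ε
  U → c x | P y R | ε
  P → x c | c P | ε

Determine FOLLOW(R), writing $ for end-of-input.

FIRST(R): from R→y U c we get {y}; from R→y P we get {y}; from R→ε we get {ε}. So FIRST(R) = {ε, y}.
FIRST(P): from P→x c we get {x}; from P→c P we get {c}; from P→ε we get {ε}. So FIRST(P) = {ε, c, x}.
FIRST(U): from U→c x we get {c}; from U→P y R we get {c, x, y}; from U→ε we get {ε}. So FIRST(U) = {ε, c, x, y}.
FOLLOW(R) includes $ since R is the start symbol.
FOLLOW(U): in R→y U c, U is followed by c with FIRST {c}. Thus FOLLOW(U) = {c}.
FOLLOW(R): in U→P y R, the suffix after R is empty, so FOLLOW(R) ⊇ FOLLOW(U) = {c}. Thus FOLLOW(R) = {$, c}.
FOLLOW(P): in R→y P, the suffix after P is empty, so FOLLOW(P) ⊇ FOLLOW(R) = {$, c}; in U→P y R, P is followed by y R with FIRST {y}; in P→c P, the suffix after P is empty (adds nothing new). Thus FOLLOW(P) = {$, c, y}.

{$, c}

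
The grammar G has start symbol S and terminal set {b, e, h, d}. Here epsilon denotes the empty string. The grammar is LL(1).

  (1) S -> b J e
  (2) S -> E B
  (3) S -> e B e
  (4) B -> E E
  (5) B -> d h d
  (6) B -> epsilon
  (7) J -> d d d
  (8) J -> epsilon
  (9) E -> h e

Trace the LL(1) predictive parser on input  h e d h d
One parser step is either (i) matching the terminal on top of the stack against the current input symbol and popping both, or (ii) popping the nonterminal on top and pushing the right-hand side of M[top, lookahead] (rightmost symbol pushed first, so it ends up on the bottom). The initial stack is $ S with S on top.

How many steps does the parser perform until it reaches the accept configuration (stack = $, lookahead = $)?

8

step 1: stack=$ S  input=h e d h d $  — expand S -> E B
step 2: stack=$ B E  input=h e d h d $  — expand E -> h e
step 3: stack=$ B e h  input=h e d h d $  — match h
step 4: stack=$ B e  input=e d h d $  — match e
step 5: stack=$ B  input=d h d $  — expand B -> d h d
step 6: stack=$ d h d  input=d h d $  — match d
step 7: stack=$ d h  input=h d $  — match h
step 8: stack=$ d  input=d $  — match d
Accept reached after 8 steps.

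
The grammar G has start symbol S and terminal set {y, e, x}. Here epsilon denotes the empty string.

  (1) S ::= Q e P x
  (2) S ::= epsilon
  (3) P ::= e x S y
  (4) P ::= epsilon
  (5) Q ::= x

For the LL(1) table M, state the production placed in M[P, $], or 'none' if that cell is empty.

FIRST(P): from P::=e x S y we get {e}; from P::=epsilon we get {epsilon}. So FIRST(P) = {epsilon, e}.
FIRST(Q): from Q::=x we get {x}. So FIRST(Q) = {x}.
FIRST(S): from S::=Q e P x we get {x}; from S::=epsilon we get {epsilon}. So FIRST(S) = {epsilon, x}.
FOLLOW(S) includes $ since S is the start symbol.
FOLLOW(P): in S::=Q e P x, P is followed by x with FIRST {x}. Thus FOLLOW(P) = {x}.
For P ::= e x S y: FIRST(e x S y) = {e}, so it goes in M[P, t] for t ∈ {e}.
For P ::= epsilon: FIRST(epsilon) = {epsilon}, so it goes in M[P, t] for t ∈ {}; since epsilon ∈ FIRST, also for every t ∈ FOLLOW(P) = {x}.
None of these place a production in M[P, $].

none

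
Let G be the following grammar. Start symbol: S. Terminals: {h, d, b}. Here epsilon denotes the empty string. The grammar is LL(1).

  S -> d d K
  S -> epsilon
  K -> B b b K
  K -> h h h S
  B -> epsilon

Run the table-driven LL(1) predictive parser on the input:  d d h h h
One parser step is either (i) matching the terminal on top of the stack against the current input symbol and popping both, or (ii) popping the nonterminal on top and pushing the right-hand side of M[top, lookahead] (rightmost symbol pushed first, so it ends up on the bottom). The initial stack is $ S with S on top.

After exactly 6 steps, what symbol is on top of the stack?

     Stack      Input        Action
  1  $ S        d d h h h $  expand S -> d d K
  2  $ K d d    d d h h h $  match d
  3  $ K d      d h h h $    match d
  4  $ K        h h h $      expand K -> h h h S
  5  $ S h h h  h h h $      match h
  6  $ S h h    h h $        match h
Stack after step 6: $ S h (top = h).

h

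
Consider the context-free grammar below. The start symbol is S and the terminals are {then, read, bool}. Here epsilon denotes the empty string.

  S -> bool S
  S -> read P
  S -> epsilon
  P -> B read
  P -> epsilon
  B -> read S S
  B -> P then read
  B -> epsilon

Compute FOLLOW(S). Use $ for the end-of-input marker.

{$, bool, read}

FIRST(S): from S->bool S we get {bool}; from S->read P we get {read}; from S->epsilon we get {epsilon}. So FIRST(S) = {epsilon, bool, read}.
FIRST(P): from P->B read we get {read, then}; from P->epsilon we get {epsilon}. So FIRST(P) = {epsilon, read, then}.
FIRST(B): from B->read S S we get {read}; from B->P then read we get {read, then}; from B->epsilon we get {epsilon}. So FIRST(B) = {epsilon, read, then}.
FOLLOW(S) includes $ since S is the start symbol.
FOLLOW(B): in P->B read, B is followed by read with FIRST {read}. Thus FOLLOW(B) = {read}.
FOLLOW(S): in S->bool S, the suffix after S is empty (adds nothing new); in B->read S S (occurrence 1), S is followed by S with FIRST {epsilon, bool, read}; in B->read S S (occurrence 1), the suffix after S is nullable, so FOLLOW(S) ⊇ FOLLOW(B) = {read}; in B->read S S (occurrence 2), the suffix after S is empty, so FOLLOW(S) ⊇ FOLLOW(B) = {read}. Thus FOLLOW(S) = {$, bool, read}.
FOLLOW(P): in S->read P, the suffix after P is empty, so FOLLOW(P) ⊇ FOLLOW(S) = {$, bool, read}; in B->P then read, P is followed by then read with FIRST {then}. Thus FOLLOW(P) = {$, bool, read, then}.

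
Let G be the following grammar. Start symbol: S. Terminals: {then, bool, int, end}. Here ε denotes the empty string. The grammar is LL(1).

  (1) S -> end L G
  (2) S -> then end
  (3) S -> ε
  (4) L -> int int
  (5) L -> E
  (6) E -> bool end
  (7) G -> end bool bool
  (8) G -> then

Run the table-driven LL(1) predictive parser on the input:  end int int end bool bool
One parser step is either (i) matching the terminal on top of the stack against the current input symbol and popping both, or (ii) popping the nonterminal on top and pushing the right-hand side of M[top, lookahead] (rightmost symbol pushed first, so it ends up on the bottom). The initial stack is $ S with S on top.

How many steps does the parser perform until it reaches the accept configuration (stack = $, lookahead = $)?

9

step 1: stack=$ S  input=end int int end bool bool $  — expand S -> end L G
step 2: stack=$ G L end  input=end int int end bool bool $  — match end
step 3: stack=$ G L  input=int int end bool bool $  — expand L -> int int
step 4: stack=$ G int int  input=int int end bool bool $  — match int
step 5: stack=$ G int  input=int end bool bool $  — match int
step 6: stack=$ G  input=end bool bool $  — expand G -> end bool bool
step 7: stack=$ bool bool end  input=end bool bool $  — match end
step 8: stack=$ bool bool  input=bool bool $  — match bool
step 9: stack=$ bool  input=bool $  — match bool
Accept reached after 9 steps.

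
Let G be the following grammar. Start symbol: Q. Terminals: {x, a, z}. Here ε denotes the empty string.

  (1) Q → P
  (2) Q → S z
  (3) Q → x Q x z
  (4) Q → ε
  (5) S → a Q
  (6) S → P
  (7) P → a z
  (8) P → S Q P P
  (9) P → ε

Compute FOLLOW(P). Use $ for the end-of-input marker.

{$, a, x, z}

FIRST(Q): from Q→P we get {ε, a, x, z}; from Q→S z we get {a, x, z}; from Q→x Q x z we get {x}; from Q→ε we get {ε}. So FIRST(Q) = {ε, a, x, z}.
FIRST(S): from S→a Q we get {a}; from S→P we get {ε, a, x, z}. So FIRST(S) = {ε, a, x, z}.
FIRST(P): from P→a z we get {a}; from P→S Q P P we get {ε, a, x, z}; from P→ε we get {ε}. So FIRST(P) = {ε, a, x, z}.
FOLLOW(Q) includes $ since Q is the start symbol.
FOLLOW(Q): in Q→x Q x z, Q is followed by x z with FIRST {x}; in S→a Q, the suffix after Q is empty, so FOLLOW(Q) ⊇ FOLLOW(S) = {$, a, x, z}; in P→S Q P P, Q is followed by P P with FIRST {ε, a, x, z}; in P→S Q P P, the suffix after Q is nullable, so FOLLOW(Q) ⊇ FOLLOW(P) = {$, a, x, z}. Thus FOLLOW(Q) = {$, a, x, z}.
FOLLOW(S): in Q→S z, S is followed by z with FIRST {z}; in P→S Q P P, S is followed by Q P P with FIRST {ε, a, x, z}; in P→S Q P P, the suffix after S is nullable, so FOLLOW(S) ⊇ FOLLOW(P) = {$, a, x, z}. Thus FOLLOW(S) = {$, a, x, z}.
FOLLOW(P): in Q→P, the suffix after P is empty, so FOLLOW(P) ⊇ FOLLOW(Q) = {$, a, x, z}; in S→P, the suffix after P is empty, so FOLLOW(P) ⊇ FOLLOW(S) = {$, a, x, z}; in P→S Q P P (occurrence 1), P is followed by P with FIRST {ε, a, x, z}; in P→S Q P P (occurrence 1), the suffix after P is nullable (adds nothing new); in P→S Q P P (occurrence 2), the suffix after P is empty (adds nothing new). Thus FOLLOW(P) = {$, a, x, z}.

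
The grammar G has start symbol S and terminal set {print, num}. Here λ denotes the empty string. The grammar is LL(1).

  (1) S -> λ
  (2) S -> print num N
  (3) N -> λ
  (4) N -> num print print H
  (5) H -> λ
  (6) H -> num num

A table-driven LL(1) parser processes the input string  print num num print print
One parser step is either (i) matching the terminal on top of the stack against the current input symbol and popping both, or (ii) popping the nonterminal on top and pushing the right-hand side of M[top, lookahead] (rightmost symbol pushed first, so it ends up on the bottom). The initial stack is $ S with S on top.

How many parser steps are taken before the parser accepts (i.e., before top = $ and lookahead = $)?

step 1: stack=$ S  input=print num num print print $  — expand S -> print num N
step 2: stack=$ N num print  input=print num num print print $  — match print
step 3: stack=$ N num  input=num num print print $  — match num
step 4: stack=$ N  input=num print print $  — expand N -> num print print H
step 5: stack=$ H print print num  input=num print print $  — match num
step 6: stack=$ H print print  input=print print $  — match print
step 7: stack=$ H print  input=print $  — match print
step 8: stack=$ H  input=$  — expand H -> λ
Accept reached after 8 steps.

8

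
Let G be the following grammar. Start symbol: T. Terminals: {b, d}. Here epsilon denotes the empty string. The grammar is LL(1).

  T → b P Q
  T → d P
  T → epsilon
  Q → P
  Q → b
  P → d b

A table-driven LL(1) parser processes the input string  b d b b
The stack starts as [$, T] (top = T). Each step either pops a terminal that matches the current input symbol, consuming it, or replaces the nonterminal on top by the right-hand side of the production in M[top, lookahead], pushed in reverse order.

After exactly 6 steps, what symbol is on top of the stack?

b

     Stack    Input      Action
  1  $ T      b d b b $  expand T → b P Q
  2  $ Q P b  b d b b $  match b
  3  $ Q P    d b b $    expand P → d b
  4  $ Q b d  d b b $    match d
  5  $ Q b    b b $      match b
  6  $ Q      b $        expand Q → b
Stack after step 6: $ b (top = b).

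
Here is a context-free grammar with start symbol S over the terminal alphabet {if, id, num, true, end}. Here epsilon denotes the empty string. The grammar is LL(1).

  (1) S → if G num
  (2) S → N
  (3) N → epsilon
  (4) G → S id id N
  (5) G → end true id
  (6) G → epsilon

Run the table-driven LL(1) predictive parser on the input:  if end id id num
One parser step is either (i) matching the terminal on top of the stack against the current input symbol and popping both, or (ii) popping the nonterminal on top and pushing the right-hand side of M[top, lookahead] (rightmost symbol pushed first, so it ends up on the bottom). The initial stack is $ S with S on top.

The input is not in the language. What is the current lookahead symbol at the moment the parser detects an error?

step 1: stack=$ S  input=if end id id num $  — expand S → if G num
step 2: stack=$ num G if  input=if end id id num $  — match if
step 3: stack=$ num G  input=end id id num $  — expand G → end true id
step 4: stack=$ num id true end  input=end id id num $  — match end
step 5: stack=$ num id true  input=id id num $  — error: top is terminal true but lookahead is id

id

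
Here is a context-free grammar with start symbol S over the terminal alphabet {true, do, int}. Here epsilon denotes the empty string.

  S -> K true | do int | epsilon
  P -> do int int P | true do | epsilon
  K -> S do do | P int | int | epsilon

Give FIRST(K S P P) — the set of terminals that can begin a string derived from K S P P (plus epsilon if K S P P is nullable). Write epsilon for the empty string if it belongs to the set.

FIRST(P): from P->do int int P we get {do}; from P->true do we get {true}; from P->epsilon we get {epsilon}. So FIRST(P) = {epsilon, do, true}.
FIRST(S): from S->K true we get {do, int, true}; from S->do int we get {do}; from S->epsilon we get {epsilon}. So FIRST(S) = {epsilon, do, int, true}.
FIRST(K): from K->S do do we get {do, int, true}; from K->P int we get {do, int, true}; from K->int we get {int}; from K->epsilon we get {epsilon}. So FIRST(K) = {epsilon, do, int, true}.
FIRST(K S P P): take FIRST of each symbol in turn, carrying on past any symbol whose FIRST contains epsilon; result {epsilon, do, int, true}.

{epsilon, do, int, true}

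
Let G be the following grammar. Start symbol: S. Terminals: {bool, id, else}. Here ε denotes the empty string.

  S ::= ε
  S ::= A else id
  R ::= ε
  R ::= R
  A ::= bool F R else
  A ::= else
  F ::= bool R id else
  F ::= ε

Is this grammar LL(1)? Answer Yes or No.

FIRST(S) = {ε, bool, else}
FIRST(R) = {ε}
FIRST(A) = {bool, else}
FIRST(F) = {ε, bool}
FOLLOW(S) = {$}
FOLLOW(R) = {else, id}
FOLLOW(A) = {else}
FOLLOW(F) = {else}
Cell M[R, else] receives both R ::= ε and R ::= R — the grammar is not LL(1).

No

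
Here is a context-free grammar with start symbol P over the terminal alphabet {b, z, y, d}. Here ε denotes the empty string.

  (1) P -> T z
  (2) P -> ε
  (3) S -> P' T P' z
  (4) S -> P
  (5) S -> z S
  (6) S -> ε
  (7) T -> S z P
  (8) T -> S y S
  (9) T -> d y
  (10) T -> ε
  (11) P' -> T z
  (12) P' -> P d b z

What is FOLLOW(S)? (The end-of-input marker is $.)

{d, y, z}

FIRST(P): from P->T z we get {d, y, z}; from P->ε we get {ε}. So FIRST(P) = {ε, d, y, z}.
FIRST(S): from S->P' T P' z we get {d, y, z}; from S->P we get {ε, d, y, z}; from S->z S we get {z}; from S->ε we get {ε}. So FIRST(S) = {ε, d, y, z}.
FIRST(T): from T->S z P we get {d, y, z}; from T->S y S we get {d, y, z}; from T->d y we get {d}; from T->ε we get {ε}. So FIRST(T) = {ε, d, y, z}.
FIRST(P'): from P'->T z we get {d, y, z}; from P'->P d b z we get {d, y, z}. So FIRST(P') = {d, y, z}.
FOLLOW(P) includes $ since P is the start symbol.
FOLLOW(T): in P->T z, T is followed by z with FIRST {z}; in S->P' T P' z, T is followed by P' z with FIRST {d, y, z}; in P'->T z, T is followed by z with FIRST {z}. Thus FOLLOW(T) = {d, y, z}.
FOLLOW(S): in S->z S, the suffix after S is empty (adds nothing new); in T->S z P, S is followed by z P with FIRST {z}; in T->S y S (occurrence 1), S is followed by y S with FIRST {y}; in T->S y S (occurrence 2), the suffix after S is empty, so FOLLOW(S) ⊇ FOLLOW(T) = {d, y, z}. Thus FOLLOW(S) = {d, y, z}.
FOLLOW(P): in S->P, the suffix after P is empty, so FOLLOW(P) ⊇ FOLLOW(S) = {d, y, z}; in T->S z P, the suffix after P is empty, so FOLLOW(P) ⊇ FOLLOW(T) = {d, y, z}; in P'->P d b z, P is followed by d b z with FIRST {d}. Thus FOLLOW(P) = {$, d, y, z}.
FOLLOW(P'): in S->P' T P' z (occurrence 1), P' is followed by T P' z with FIRST {d, y, z}; in S->P' T P' z (occurrence 2), P' is followed by z with FIRST {z}. Thus FOLLOW(P') = {d, y, z}.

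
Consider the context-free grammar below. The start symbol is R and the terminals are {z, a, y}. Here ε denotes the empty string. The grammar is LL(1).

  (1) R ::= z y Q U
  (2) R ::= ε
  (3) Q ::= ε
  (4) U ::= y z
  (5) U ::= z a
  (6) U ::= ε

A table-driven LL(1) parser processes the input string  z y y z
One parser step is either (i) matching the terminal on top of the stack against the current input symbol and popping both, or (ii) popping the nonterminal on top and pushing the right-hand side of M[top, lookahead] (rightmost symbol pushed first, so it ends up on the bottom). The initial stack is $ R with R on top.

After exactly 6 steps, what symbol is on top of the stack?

     Stack      Input      Action
  1  $ R        z y y z $  expand R ::= z y Q U
  2  $ U Q y z  z y y z $  match z
  3  $ U Q y    y y z $    match y
  4  $ U Q      y z $      expand Q ::= ε
  5  $ U        y z $      expand U ::= y z
  6  $ z y      y z $      match y
Stack after step 6: $ z (top = z).

z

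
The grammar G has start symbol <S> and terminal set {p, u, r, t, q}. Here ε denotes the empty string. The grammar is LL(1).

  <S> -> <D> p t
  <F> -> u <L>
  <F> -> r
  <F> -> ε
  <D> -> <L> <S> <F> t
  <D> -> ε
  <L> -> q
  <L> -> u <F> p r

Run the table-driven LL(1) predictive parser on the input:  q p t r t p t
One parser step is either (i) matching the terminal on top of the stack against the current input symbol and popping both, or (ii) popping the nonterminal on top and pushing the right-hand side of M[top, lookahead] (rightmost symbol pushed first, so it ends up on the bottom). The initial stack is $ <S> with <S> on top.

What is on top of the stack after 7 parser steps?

t

     Stack                Input            Action
  1  $ <S>                q p t r t p t $  expand <S> -> <D> p t
  2  $ t p <D>            q p t r t p t $  expand <D> -> <L> <S> <F> t
  3  $ t p t <F> <S> <L>  q p t r t p t $  expand <L> -> q
  4  $ t p t <F> <S> q    q p t r t p t $  match q
  5  $ t p t <F> <S>      p t r t p t $    expand <S> -> <D> p t
  6  $ t p t <F> t p <D>  p t r t p t $    expand <D> -> ε
  7  $ t p t <F> t p      p t r t p t $    match p
Stack after step 7: $ t p t <F> t (top = t).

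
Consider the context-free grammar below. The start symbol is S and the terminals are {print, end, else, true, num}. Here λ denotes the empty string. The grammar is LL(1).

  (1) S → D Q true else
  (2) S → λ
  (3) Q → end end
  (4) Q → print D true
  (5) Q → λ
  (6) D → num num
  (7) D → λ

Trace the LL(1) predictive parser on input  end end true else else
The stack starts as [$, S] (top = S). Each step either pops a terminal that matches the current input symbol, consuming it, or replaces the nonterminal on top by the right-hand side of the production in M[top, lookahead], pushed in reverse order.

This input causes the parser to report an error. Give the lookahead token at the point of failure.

     Stack                Input                     Action
  1  $ S                  end end true else else $  expand S → D Q true else
  2  $ else true Q D      end end true else else $  expand D → λ
  3  $ else true Q        end end true else else $  expand Q → end end
  4  $ else true end end  end end true else else $  match end
  5  $ else true end      end true else else $      match end
  6  $ else true          true else else $          match true
  7  $ else               else else $               match else
  8  $                    else $                    error: stack empty but input remains

else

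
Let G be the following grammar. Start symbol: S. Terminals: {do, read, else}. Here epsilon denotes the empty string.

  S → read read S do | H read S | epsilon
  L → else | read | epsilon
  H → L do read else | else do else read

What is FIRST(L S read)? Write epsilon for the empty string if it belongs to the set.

FIRST(L) = {epsilon, else, read}
FIRST(H) = {do, else, read}  (via L do read else)
FIRST(S) = {epsilon, do, else, read}  (via H read S)
FIRST(L S read): take FIRST of each symbol in turn, carrying on past any symbol whose FIRST contains epsilon; result {do, else, read}.

{do, else, read}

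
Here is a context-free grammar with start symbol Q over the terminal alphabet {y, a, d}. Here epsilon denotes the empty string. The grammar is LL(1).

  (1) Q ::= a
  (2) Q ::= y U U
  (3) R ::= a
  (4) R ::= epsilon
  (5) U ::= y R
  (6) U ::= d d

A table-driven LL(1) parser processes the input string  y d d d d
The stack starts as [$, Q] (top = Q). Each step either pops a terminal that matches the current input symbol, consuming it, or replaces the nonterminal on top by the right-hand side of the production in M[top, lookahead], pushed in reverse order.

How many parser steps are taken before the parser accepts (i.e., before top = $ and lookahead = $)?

8

step 1: stack=$ Q  input=y d d d d $  — expand Q ::= y U U
step 2: stack=$ U U y  input=y d d d d $  — match y
step 3: stack=$ U U  input=d d d d $  — expand U ::= d d
step 4: stack=$ U d d  input=d d d d $  — match d
step 5: stack=$ U d  input=d d d $  — match d
step 6: stack=$ U  input=d d $  — expand U ::= d d
step 7: stack=$ d d  input=d d $  — match d
step 8: stack=$ d  input=d $  — match d
Accept reached after 8 steps.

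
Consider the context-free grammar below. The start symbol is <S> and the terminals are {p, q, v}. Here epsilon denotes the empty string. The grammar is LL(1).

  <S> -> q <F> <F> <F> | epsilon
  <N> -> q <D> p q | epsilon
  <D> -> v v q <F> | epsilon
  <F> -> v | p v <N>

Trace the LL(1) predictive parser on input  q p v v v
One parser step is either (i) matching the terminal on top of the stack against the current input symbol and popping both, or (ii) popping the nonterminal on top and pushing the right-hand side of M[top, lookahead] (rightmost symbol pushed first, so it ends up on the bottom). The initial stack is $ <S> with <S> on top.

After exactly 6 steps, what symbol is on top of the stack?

step 1: stack=$ <S>  input=q p v v v $  — expand <S> -> q <F> <F> <F>
step 2: stack=$ <F> <F> <F> q  input=q p v v v $  — match q
step 3: stack=$ <F> <F> <F>  input=p v v v $  — expand <F> -> p v <N>
step 4: stack=$ <F> <F> <N> v p  input=p v v v $  — match p
step 5: stack=$ <F> <F> <N> v  input=v v v $  — match v
step 6: stack=$ <F> <F> <N>  input=v v $  — expand <N> -> epsilon
Stack after step 6: $ <F> <F> (top = <F>).

<F>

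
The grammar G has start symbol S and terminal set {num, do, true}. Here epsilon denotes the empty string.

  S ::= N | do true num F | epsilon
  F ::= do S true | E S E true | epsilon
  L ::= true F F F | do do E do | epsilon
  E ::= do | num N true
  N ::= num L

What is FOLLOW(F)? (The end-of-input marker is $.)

{$, do, num, true}

FIRST(L): from L::=true F F F we get {true}; from L::=do do E do we get {do}; from L::=epsilon we get {epsilon}. So FIRST(L) = {epsilon, do, true}.
FIRST(E): from E::=do we get {do}; from E::=num N true we get {num}. So FIRST(E) = {do, num}.
FIRST(N): from N::=num L we get {num}. So FIRST(N) = {num}.
FIRST(S): from S::=N we get {num}; from S::=do true num F we get {do}; from S::=epsilon we get {epsilon}. So FIRST(S) = {epsilon, do, num}.
FIRST(F): from F::=do S true we get {do}; from F::=E S E true we get {do, num}; from F::=epsilon we get {epsilon}. So FIRST(F) = {epsilon, do, num}.
FOLLOW(S) includes $ since S is the start symbol.
FOLLOW(S): in F::=do S true, S is followed by true with FIRST {true}; in F::=E S E true, S is followed by E true with FIRST {do, num}. Thus FOLLOW(S) = {$, do, num, true}.
FOLLOW(E): in F::=E S E true (occurrence 1), E is followed by S E true with FIRST {do, num}; in F::=E S E true (occurrence 2), E is followed by true with FIRST {true}; in L::=do do E do, E is followed by do with FIRST {do}. Thus FOLLOW(E) = {do, num, true}.
FOLLOW(N): in S::=N, the suffix after N is empty, so FOLLOW(N) ⊇ FOLLOW(S) = {$, do, num, true}; in E::=num N true, N is followed by true with FIRST {true}. Thus FOLLOW(N) = {$, do, num, true}.
FOLLOW(L): in N::=num L, the suffix after L is empty, so FOLLOW(L) ⊇ FOLLOW(N) = {$, do, num, true}. Thus FOLLOW(L) = {$, do, num, true}.
FOLLOW(F): in S::=do true num F, the suffix after F is empty, so FOLLOW(F) ⊇ FOLLOW(S) = {$, do, num, true}; in L::=true F F F (occurrence 1), F is followed by F F with FIRST {epsilon, do, num}; in L::=true F F F (occurrence 1), the suffix after F is nullable, so FOLLOW(F) ⊇ FOLLOW(L) = {$, do, num, true}; in L::=true F F F (occurrence 2), F is followed by F with FIRST {epsilon, do, num}; in L::=true F F F (occurrence 2), the suffix after F is nullable, so FOLLOW(F) ⊇ FOLLOW(L) = {$, do, num, true}; in L::=true F F F (occurrence 3), the suffix after F is empty, so FOLLOW(F) ⊇ FOLLOW(L) = {$, do, num, true}. Thus FOLLOW(F) = {$, do, num, true}.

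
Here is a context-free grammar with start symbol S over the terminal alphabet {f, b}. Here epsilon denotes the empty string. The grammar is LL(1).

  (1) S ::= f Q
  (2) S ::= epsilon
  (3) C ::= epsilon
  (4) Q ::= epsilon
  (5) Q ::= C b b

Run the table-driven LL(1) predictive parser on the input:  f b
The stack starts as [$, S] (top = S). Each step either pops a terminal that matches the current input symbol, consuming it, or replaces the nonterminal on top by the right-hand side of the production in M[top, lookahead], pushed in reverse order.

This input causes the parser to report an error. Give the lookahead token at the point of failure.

     Stack    Input  Action
  1  $ S      f b $  expand S ::= f Q
  2  $ Q f    f b $  match f
  3  $ Q      b $    expand Q ::= C b b
  4  $ b b C  b $    expand C ::= epsilon
  5  $ b b    b $    match b
  6  $ b      $      error: top is terminal b but lookahead is $

$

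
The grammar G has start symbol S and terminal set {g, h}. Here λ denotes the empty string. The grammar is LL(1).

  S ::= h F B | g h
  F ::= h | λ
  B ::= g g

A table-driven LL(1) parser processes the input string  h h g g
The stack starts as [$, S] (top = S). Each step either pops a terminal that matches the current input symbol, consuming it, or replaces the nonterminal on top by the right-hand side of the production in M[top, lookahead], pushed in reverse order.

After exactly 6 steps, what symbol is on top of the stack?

g

     Stack    Input      Action
  1  $ S      h h g g $  expand S ::= h F B
  2  $ B F h  h h g g $  match h
  3  $ B F    h g g $    expand F ::= h
  4  $ B h    h g g $    match h
  5  $ B      g g $      expand B ::= g g
  6  $ g g    g g $      match g
Stack after step 6: $ g (top = g).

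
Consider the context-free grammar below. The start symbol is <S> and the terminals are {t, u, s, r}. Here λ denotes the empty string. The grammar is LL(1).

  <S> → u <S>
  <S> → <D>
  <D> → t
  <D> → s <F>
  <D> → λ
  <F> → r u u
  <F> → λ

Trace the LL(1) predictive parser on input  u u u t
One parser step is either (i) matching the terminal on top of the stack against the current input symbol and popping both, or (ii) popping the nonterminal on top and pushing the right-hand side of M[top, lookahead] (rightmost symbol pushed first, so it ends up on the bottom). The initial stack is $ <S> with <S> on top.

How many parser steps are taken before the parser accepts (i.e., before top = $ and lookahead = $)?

9

     Stack    Input      Action
  1  $ <S>    u u u t $  expand <S> → u <S>
  2  $ <S> u  u u u t $  match u
  3  $ <S>    u u t $    expand <S> → u <S>
  4  $ <S> u  u u t $    match u
  5  $ <S>    u t $      expand <S> → u <S>
  6  $ <S> u  u t $      match u
  7  $ <S>    t $        expand <S> → <D>
  8  $ <D>    t $        expand <D> → t
  9  $ t      t $        match t
Accept reached after 9 steps.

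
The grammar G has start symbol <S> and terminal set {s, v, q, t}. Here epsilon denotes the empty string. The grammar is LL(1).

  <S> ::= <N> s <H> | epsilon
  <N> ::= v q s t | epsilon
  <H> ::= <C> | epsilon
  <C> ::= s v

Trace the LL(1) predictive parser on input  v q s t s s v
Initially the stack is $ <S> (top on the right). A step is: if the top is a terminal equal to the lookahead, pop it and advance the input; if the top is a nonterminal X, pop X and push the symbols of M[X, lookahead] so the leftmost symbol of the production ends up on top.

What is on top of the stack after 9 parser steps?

s

     Stack            Input            Action
  1  $ <S>            v q s t s s v $  expand <S> ::= <N> s <H>
  2  $ <H> s <N>      v q s t s s v $  expand <N> ::= v q s t
  3  $ <H> s t s q v  v q s t s s v $  match v
  4  $ <H> s t s q    q s t s s v $    match q
  5  $ <H> s t s      s t s s v $      match s
  6  $ <H> s t        t s s v $        match t
  7  $ <H> s          s s v $          match s
  8  $ <H>            s v $            expand <H> ::= <C>
  9  $ <C>            s v $            expand <C> ::= s v
Stack after step 9: $ v s (top = s).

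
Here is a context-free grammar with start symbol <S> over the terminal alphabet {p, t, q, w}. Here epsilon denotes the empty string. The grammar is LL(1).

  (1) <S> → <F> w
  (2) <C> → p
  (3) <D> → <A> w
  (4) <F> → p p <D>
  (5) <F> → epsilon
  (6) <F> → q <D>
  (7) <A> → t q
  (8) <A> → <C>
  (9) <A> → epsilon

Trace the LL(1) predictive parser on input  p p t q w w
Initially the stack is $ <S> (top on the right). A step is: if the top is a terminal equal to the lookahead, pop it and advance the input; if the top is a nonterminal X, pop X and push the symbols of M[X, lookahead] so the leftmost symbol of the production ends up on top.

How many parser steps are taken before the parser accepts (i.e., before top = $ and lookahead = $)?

10

      Stack        Input          Action
   1  $ <S>        p p t q w w $  expand <S> → <F> w
   2  $ w <F>      p p t q w w $  expand <F> → p p <D>
   3  $ w <D> p p  p p t q w w $  match p
   4  $ w <D> p    p t q w w $    match p
   5  $ w <D>      t q w w $      expand <D> → <A> w
   6  $ w w <A>    t q w w $      expand <A> → t q
   7  $ w w q t    t q w w $      match t
   8  $ w w q      q w w $        match q
   9  $ w w        w w $          match w
  10  $ w          w $            match w
Accept reached after 10 steps.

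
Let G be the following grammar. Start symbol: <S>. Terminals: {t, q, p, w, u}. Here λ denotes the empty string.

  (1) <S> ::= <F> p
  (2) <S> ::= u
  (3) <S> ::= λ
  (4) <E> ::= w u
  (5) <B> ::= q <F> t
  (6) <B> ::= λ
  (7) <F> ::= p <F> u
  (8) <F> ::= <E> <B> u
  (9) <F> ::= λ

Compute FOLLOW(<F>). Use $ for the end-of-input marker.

FIRST(<E>): from <E>::=w u we get {w}. So FIRST(<E>) = {w}.
FIRST(<B>): from <B>::=q <F> t we get {q}; from <B>::=λ we get {λ}. So FIRST(<B>) = {λ, q}.
FIRST(<F>): from <F>::=p <F> u we get {p}; from <F>::=<E> <B> u we get {w}; from <F>::=λ we get {λ}. So FIRST(<F>) = {λ, p, w}.
FIRST(<S>): from <S>::=<F> p we get {p, w}; from <S>::=u we get {u}; from <S>::=λ we get {λ}. So FIRST(<S>) = {λ, p, u, w}.
FOLLOW(<S>) includes $ since <S> is the start symbol.
FOLLOW(<S>): <S> appears on no right-hand side. Thus FOLLOW(<S>) = {$}.
FOLLOW(<E>): in <F>::=<E> <B> u, <E> is followed by <B> u with FIRST {q, u}. Thus FOLLOW(<E>) = {q, u}.
FOLLOW(<B>): in <F>::=<E> <B> u, <B> is followed by u with FIRST {u}. Thus FOLLOW(<B>) = {u}.
FOLLOW(<F>): in <S>::=<F> p, <F> is followed by p with FIRST {p}; in <B>::=q <F> t, <F> is followed by t with FIRST {t}; in <F>::=p <F> u, <F> is followed by u with FIRST {u}. Thus FOLLOW(<F>) = {p, t, u}.

{p, t, u}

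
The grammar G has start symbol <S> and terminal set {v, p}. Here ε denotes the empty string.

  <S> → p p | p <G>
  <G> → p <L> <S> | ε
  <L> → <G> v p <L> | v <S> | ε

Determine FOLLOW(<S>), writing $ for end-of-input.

FIRST(<S>): from <S>→p p we get {p}; from <S>→p <G> we get {p}. So FIRST(<S>) = {p}.
FIRST(<G>): from <G>→p <L> <S> we get {p}; from <G>→ε we get {ε}. So FIRST(<G>) = {ε, p}.
FIRST(<L>): from <L>→<G> v p <L> we get {p, v}; from <L>→v <S> we get {v}; from <L>→ε we get {ε}. So FIRST(<L>) = {ε, p, v}.
FOLLOW(<S>) includes $ since <S> is the start symbol.
FOLLOW(<L>): in <G>→p <L> <S>, <L> is followed by <S> with FIRST {p}; in <L>→<G> v p <L>, the suffix after <L> is empty (adds nothing new). Thus FOLLOW(<L>) = {p}.
FOLLOW(<S>): in <G>→p <L> <S>, the suffix after <S> is empty, so FOLLOW(<S>) ⊇ FOLLOW(<G>) = {$, p, v}; in <L>→v <S>, the suffix after <S> is empty, so FOLLOW(<S>) ⊇ FOLLOW(<L>) = {p}. Thus FOLLOW(<S>) = {$, p, v}.
FOLLOW(<G>): in <S>→p <G>, the suffix after <G> is empty, so FOLLOW(<G>) ⊇ FOLLOW(<S>) = {$, p, v}; in <L>→<G> v p <L>, <G> is followed by v p <L> with FIRST {v}. Thus FOLLOW(<G>) = {$, p, v}.

{$, p, v}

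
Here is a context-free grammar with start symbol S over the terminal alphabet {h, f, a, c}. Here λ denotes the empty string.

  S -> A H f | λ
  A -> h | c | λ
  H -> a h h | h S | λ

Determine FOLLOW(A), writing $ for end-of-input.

{a, f, h}

FIRST(A) = {λ, c, h}
FIRST(H) = {λ, a, h}
FIRST(S) = {λ, a, c, f, h}  (via A H f)
FOLLOW(S) includes $ since S is the start symbol.
FOLLOW(A): in S->A H f, A is followed by H f with FIRST {a, f, h}. Thus FOLLOW(A) = {a, f, h}.
FOLLOW(H): in S->A H f, H is followed by f with FIRST {f}. Thus FOLLOW(H) = {f}.
FOLLOW(S): in H->h S, the suffix after S is empty, so FOLLOW(S) ⊇ FOLLOW(H) = {f}. Thus FOLLOW(S) = {$, f}.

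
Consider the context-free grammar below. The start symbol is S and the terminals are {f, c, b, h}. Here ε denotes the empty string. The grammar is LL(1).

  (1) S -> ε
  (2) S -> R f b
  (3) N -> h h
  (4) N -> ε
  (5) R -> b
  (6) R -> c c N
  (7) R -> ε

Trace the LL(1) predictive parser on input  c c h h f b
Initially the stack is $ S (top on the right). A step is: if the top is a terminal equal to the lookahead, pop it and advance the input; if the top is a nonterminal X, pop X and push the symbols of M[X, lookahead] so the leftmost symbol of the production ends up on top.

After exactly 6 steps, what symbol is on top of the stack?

step 1: stack=$ S  input=c c h h f b $  — expand S -> R f b
step 2: stack=$ b f R  input=c c h h f b $  — expand R -> c c N
step 3: stack=$ b f N c c  input=c c h h f b $  — match c
step 4: stack=$ b f N c  input=c h h f b $  — match c
step 5: stack=$ b f N  input=h h f b $  — expand N -> h h
step 6: stack=$ b f h h  input=h h f b $  — match h
Stack after step 6: $ b f h (top = h).

h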